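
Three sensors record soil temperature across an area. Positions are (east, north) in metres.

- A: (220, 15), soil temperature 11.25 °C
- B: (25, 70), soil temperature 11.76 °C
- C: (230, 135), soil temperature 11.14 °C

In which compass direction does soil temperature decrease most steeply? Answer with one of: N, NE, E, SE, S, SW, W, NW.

E

Differences from A: to B (Δx, Δy, Δh) = (-195, 55, +0.51); to C = (10, 120, -0.11).
Solve a·Δx + b·Δy = ΔT: det = (-195)·120 − 10·55 = -23950.
∂T/∂x = [(+0.51)·120 − (-0.11)·55] / -23950 = -0.002808
∂T/∂y = [(-195)·(-0.11) − 10·(+0.51)] / -23950 = -0.0006827
Steepest decrease is along −∇f = (+0.002808 E, +0.0006827 N) → east.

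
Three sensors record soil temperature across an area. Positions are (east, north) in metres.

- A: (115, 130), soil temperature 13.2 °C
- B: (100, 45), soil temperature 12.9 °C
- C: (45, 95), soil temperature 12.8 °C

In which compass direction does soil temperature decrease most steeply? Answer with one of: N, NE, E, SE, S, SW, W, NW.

SW

With T = a·x + b·y + c and A as origin, the differences give:
  (-15)·a + (-85)·b = -0.3
  (-70)·a + (-35)·b = -0.4
Eliminate b (×(-35) and ×(-85), subtract): -5425·a = -23.50 → a = ∂T/∂x = +0.004332
Back-substitute: b = ∂T/∂y = +0.002765.
Steepest decrease is along −∇f = (-0.004332 E, -0.002765 N) → southwest.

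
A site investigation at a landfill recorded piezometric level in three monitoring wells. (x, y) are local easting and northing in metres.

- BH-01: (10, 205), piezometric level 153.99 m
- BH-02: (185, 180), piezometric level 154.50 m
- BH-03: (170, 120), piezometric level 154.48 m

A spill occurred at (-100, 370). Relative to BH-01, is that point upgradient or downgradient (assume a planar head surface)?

downgradient

Differences from BH-01: to BH-02 (Δx, Δy, Δh) = (175, -25, +0.51); to BH-03 = (160, -85, +0.49).
Determinant of the coordinate differences = 175·(-85) − 160·(-25) = -10875.
∂h/∂x = [(+0.51)·(-85) − (+0.49)·(-25)] / -10875 = +0.002860
∂h/∂y = [175·(+0.49) − 160·(+0.51)] / -10875 = -0.0003816
Head at (-100, 370) = 153.99 + (+0.002860)·(-110) + (-0.0003816)·(165) = 153.61 m.
That is lower than the 153.99 m at BH-01, so the point is downgradient.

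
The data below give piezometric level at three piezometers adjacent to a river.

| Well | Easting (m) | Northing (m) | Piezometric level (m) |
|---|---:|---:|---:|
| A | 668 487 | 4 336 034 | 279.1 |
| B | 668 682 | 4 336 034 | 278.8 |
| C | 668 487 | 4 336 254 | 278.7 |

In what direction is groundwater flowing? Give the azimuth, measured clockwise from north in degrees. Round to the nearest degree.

∂h/∂x = (278.8 − 279.1) / (668682 − 668487) = -0.001538
∂h/∂y = (278.7 − 279.1) / (4336254 − 4336034) = -0.001818
Flow direction (−∇h) has components (+0.001538 E, +0.001818 N).
Azimuth = atan2(E, N) = atan2(+0.001538, +0.001818) = 40.2° ≈ 040°.

040°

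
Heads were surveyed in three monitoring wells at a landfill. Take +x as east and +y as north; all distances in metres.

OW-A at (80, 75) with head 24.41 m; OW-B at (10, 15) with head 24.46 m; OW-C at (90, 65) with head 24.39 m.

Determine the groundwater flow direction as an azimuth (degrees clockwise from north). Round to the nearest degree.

118°

With h = a·x + b·y + c and OW-A as origin, the differences give:
  (-70)·a + (-60)·b = +0.05
  10·a + (-10)·b = -0.02
Eliminate b (×(-10) and ×(-60), subtract): 1300·a = -1.700 → a = ∂h/∂x = -0.001308
Back-substitute: b = ∂h/∂y = +0.0006923.
Flow direction (−∇h) has components (+0.001308 E, -0.0006923 N).
Azimuth = atan2(E, N) = atan2(+0.001308, -0.0006923) = 117.9° ≈ 118°.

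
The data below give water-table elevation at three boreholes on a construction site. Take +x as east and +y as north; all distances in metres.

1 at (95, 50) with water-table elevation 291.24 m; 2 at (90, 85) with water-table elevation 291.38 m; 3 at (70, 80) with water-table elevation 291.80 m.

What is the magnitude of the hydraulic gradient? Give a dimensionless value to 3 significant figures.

0.0213

Three-point gradient (reference 1): Δ to 2 = (-5, 35, +0.14), Δ to 3 = (-25, 30, +0.56).
∂h/∂x = -0.02124, ∂h/∂y = +0.0009655 (det = 725).
|∇h| = √(-0.02124² + 0.0009655²) = 0.02126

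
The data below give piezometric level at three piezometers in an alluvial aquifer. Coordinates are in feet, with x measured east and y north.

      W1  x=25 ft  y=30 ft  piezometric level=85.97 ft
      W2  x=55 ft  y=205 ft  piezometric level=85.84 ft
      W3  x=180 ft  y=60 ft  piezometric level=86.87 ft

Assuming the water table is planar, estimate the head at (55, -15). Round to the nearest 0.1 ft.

86.2 ft

Differences from W1: to W2 (Δx, Δy, Δh) = (30, 175, -0.13); to W3 = (155, 30, +0.90).
Determinant of the coordinate differences = 30·30 − 155·175 = -26225.
∂h/∂x = [(-0.13)·30 − (+0.90)·175] / -26225 = +0.006154
∂h/∂y = [30·(+0.90) − 155·(-0.13)] / -26225 = -0.001798
h(55, -15) = 85.97 + (+0.006154)·(30) + (-0.001798)·(-45) = 85.97 +0.185 +0.081 = 86.236 ft.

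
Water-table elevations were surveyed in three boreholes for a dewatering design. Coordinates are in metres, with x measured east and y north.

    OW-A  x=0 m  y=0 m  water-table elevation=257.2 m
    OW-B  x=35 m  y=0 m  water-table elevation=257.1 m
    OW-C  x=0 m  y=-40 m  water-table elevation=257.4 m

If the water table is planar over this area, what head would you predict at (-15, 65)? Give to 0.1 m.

256.9 m

∂h/∂x = (257.1 − 257.2) / (35 − 0) = -0.002857
∂h/∂y = (257.4 − 257.2) / (-40 − 0) = -0.005000
h(-15, 65) = 257.2 + (-0.002857)·(-15) + (-0.005000)·(65) = 257.2 +0.043 -0.325 = 256.918 m.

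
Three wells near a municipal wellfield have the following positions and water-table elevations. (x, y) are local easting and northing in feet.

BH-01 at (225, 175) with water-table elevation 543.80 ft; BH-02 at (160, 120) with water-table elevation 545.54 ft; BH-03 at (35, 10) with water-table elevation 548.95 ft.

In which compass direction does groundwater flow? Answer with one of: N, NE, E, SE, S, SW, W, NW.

NE

Taking BH-01 as reference: BH-02−BH-01 = (-65, -55, +1.74); BH-03−BH-01 = (-190, -165, +5.15).
Determinant of the coordinate differences = (-65)·(-165) − (-190)·(-55) = 275.
∂h/∂x = [(+1.74)·(-165) − (+5.15)·(-55)] / 275 = -0.01400
∂h/∂y = [(-65)·(+5.15) − (-190)·(+1.74)] / 275 = -0.01509
Flow = −∇h = (+0.01400 east, +0.01509 north), which points northeast.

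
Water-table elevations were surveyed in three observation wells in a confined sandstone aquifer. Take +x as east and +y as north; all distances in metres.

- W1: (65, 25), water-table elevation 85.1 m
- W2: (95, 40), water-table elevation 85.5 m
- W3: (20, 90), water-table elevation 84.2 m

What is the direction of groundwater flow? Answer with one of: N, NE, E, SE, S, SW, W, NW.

W

Three-point gradient (reference W1): Δ to W2 = (30, 15, +0.4), Δ to W3 = (-45, 65, -0.9).
∂h/∂x = +0.01505, ∂h/∂y = -0.003429 (det = 2625).
Flow = −∇h = (-0.01505 east, +0.003429 north), which points west.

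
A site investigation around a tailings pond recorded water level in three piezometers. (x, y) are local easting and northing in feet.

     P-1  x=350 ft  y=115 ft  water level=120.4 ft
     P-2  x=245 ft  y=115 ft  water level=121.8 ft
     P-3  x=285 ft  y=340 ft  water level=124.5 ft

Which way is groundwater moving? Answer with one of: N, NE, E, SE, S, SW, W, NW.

Differences from P-1: to P-2 (Δx, Δy, Δh) = (-105, 0, +1.4); to P-3 = (-65, 225, +4.1).
Determinant of the coordinate differences = (-105)·225 − (-65)·0 = -23625.
∂h/∂x = [(+1.4)·225 − (+4.1)·0] / -23625 = -0.01333
∂h/∂y = [(-105)·(+4.1) − (-65)·(+1.4)] / -23625 = +0.01437
Flow = −∇h = (+0.01333 east, -0.01437 north), which points southeast.

SE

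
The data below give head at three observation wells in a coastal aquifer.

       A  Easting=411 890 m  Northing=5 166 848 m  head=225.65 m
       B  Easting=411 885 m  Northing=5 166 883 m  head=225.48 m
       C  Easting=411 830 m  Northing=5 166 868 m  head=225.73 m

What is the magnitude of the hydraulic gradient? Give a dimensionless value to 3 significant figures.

Taking A as reference: B−A = (-5, 35, -0.17); C−A = (-60, 20, +0.08).
Solve a·Δx + b·Δy = Δh: det = (-5)·20 − (-60)·35 = 2000.
∂h/∂x = [(-0.17)·20 − (+0.08)·35] / 2000 = -0.003100
∂h/∂y = [(-5)·(+0.08) − (-60)·(-0.17)] / 2000 = -0.005300
|∇h| = √(-0.003100² + -0.005300²) = 0.00614

0.00614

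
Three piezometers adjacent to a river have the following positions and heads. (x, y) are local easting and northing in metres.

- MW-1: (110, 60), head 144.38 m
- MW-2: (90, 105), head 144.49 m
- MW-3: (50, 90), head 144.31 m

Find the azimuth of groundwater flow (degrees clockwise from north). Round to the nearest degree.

Taking MW-1 as reference: MW-2−MW-1 = (-20, 45, +0.11); MW-3−MW-1 = (-60, 30, -0.07).
Determinant of the coordinate differences = (-20)·30 − (-60)·45 = 2100.
∂h/∂x = [(+0.11)·30 − (-0.07)·45] / 2100 = +0.003071
∂h/∂y = [(-20)·(-0.07) − (-60)·(+0.11)] / 2100 = +0.003810
Flow direction (−∇h) has components (-0.003071 E, -0.003810 N).
Azimuth = atan2(E, N) = atan2(-0.003071, -0.003810) = 218.9° ≈ 219°.

219°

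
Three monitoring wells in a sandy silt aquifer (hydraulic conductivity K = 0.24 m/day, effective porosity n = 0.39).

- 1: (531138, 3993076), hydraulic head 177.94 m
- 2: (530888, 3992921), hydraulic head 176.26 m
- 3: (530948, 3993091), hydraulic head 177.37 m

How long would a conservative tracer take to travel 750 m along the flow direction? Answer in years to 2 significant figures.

530 years

Differences from 1: to 2 (Δx, Δy, Δh) = (-250, -155, -1.68); to 3 = (-190, 15, -0.57).
Determinant of the coordinate differences = (-250)·15 − (-190)·(-155) = -33200.
∂h/∂x = [(-1.68)·15 − (-0.57)·(-155)] / -33200 = +0.003420
∂h/∂y = [(-250)·(-0.57) − (-190)·(-1.68)] / -33200 = +0.005322
|∇h| = √(0.003420² + 0.005322²) = 0.006326
Seepage velocity v = K·i/n = 0.24 × 0.006326 / 0.39 = 0.003893 m/day.
t = 750 / 0.003893 = 1.927e+05 days = 528 years.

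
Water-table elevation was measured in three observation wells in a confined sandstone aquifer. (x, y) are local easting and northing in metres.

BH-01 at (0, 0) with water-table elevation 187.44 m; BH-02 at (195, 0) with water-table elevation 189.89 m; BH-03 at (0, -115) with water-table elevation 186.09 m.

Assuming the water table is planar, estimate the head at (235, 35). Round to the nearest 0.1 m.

∂h/∂x = (189.89 − 187.44) / (195 − 0) = +0.01256
∂h/∂y = (186.09 − 187.44) / (-115 − 0) = +0.01174
h(235, 35) = 187.44 + (+0.01256)·(235) + (+0.01174)·(35) = 187.44 +2.953 +0.411 = 190.803 m.

190.8 m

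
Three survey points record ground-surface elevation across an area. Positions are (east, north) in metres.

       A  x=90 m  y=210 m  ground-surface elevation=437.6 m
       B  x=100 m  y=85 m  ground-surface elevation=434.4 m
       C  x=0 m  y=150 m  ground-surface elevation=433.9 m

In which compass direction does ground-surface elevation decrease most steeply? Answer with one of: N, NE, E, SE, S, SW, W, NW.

With z = a·x + b·y + c and A as origin, the differences give:
  10·a + (-125)·b = -3.2
  (-90)·a + (-60)·b = -3.7
Eliminate b (×(-60) and ×(-125), subtract): -11850·a = -270.50 → a = ∂z/∂x = +0.02283
Back-substitute: b = ∂z/∂y = +0.02743.
Steepest decrease is along −∇f = (-0.02283 E, -0.02743 N) → southwest.

SW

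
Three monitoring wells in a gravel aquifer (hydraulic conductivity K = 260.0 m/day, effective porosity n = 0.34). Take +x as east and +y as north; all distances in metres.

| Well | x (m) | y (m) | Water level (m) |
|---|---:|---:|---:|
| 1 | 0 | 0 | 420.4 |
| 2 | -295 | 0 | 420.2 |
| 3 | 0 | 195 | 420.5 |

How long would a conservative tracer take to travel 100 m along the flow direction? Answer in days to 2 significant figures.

150 days

∂h/∂x = (420.2 − 420.4) / (-295 − 0) = +0.0006780
∂h/∂y = (420.5 − 420.4) / (195 − 0) = +0.0005128
|∇h| = √(0.0006780² + 0.0005128²) = 0.0008501
Seepage velocity v = K·i/n = 260.0 × 0.0008501 / 0.34 = 0.6501 m/day.
t = 100 / 0.6501 = 153.8 days.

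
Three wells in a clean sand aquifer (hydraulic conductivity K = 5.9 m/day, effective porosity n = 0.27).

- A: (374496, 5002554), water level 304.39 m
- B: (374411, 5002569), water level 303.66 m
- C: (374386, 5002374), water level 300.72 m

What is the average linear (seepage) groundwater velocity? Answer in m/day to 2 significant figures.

0.38 m/day

With h = a·x + b·y + c and A as origin, the differences give:
  (-85)·a + 15·b = -0.73
  (-110)·a + (-180)·b = -3.67
Eliminate b (×(-180) and ×15, subtract): 16950·a = 186.450 → a = ∂h/∂x = +0.01100
Back-substitute: b = ∂h/∂y = +0.01367.
|∇h| = √(0.01100² + 0.01367²) = 0.01755
Seepage velocity v = K·i/n = 5.9 × 0.01755 / 0.27 = 0.3835 m/day.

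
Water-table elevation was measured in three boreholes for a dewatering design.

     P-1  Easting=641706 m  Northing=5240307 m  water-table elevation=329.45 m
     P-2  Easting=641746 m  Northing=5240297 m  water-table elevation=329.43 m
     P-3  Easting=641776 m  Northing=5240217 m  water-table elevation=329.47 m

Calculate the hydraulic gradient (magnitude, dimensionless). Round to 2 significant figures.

Differences from P-1: to P-2 (Δx, Δy, Δh) = (40, -10, -0.02); to P-3 = (70, -90, +0.02).
Solve a·Δx + b·Δy = Δh: det = 40·(-90) − 70·(-10) = -2900.
∂h/∂x = [(-0.02)·(-90) − (+0.02)·(-10)] / -2900 = -0.0006897
∂h/∂y = [40·(+0.02) − 70·(-0.02)] / -2900 = -0.0007586
|∇h| = √(-0.0006897² + -0.0007586²) = 0.001025

0.0010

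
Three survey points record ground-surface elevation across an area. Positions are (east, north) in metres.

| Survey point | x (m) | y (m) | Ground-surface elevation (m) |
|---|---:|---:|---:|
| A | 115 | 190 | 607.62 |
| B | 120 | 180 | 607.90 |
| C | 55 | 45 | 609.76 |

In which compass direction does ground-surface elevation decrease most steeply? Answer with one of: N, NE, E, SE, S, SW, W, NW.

Differences from A: to B (Δx, Δy, Δh) = (5, -10, +0.28); to C = (-60, -145, +2.14).
Determinant of the coordinate differences = 5·(-145) − (-60)·(-10) = -1325.
∂z/∂x = [(+0.28)·(-145) − (+2.14)·(-10)] / -1325 = +0.01449
∂z/∂y = [5·(+2.14) − (-60)·(+0.28)] / -1325 = -0.02075
Steepest decrease is along −∇f = (-0.01449 E, +0.02075 N) → northwest.

NW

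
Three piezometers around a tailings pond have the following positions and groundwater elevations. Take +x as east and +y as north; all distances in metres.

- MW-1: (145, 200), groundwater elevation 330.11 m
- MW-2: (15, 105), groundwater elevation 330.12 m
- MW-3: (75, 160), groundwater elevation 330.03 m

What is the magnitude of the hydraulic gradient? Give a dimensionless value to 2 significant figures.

0.0094

Three-point gradient (reference MW-1): Δ to MW-2 = (-130, -95, +0.01), Δ to MW-3 = (-70, -40, -0.08).
∂h/∂x = +0.005517, ∂h/∂y = -0.007655 (det = -1450).
|∇h| = √(0.005517² + -0.007655²) = 0.009436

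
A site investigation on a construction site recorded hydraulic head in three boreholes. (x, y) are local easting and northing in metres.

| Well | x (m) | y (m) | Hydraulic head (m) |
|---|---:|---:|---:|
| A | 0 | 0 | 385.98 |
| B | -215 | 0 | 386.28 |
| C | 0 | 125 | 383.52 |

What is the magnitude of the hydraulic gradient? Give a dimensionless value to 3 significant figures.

∂h/∂x = (386.28 − 385.98) / (-215 − 0) = -0.001395
∂h/∂y = (383.52 − 385.98) / (125 − 0) = -0.01968
|∇h| = √(-0.001395² + -0.01968²) = 0.01973

0.0197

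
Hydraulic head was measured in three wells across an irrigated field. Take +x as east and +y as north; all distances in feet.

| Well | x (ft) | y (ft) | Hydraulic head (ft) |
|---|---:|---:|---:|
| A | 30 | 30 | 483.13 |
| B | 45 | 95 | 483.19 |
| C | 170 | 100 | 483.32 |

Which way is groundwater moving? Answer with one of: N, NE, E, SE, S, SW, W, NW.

SW

With h = a·x + b·y + c and A as origin, the differences give:
  15·a + 65·b = +0.06
  140·a + 70·b = +0.19
Eliminate b (×70 and ×65, subtract): -8050·a = -8.150 → a = ∂h/∂x = +0.001012
Back-substitute: b = ∂h/∂y = +0.0006894.
Flow = −∇h = (-0.001012 east, -0.0006894 north), which points southwest.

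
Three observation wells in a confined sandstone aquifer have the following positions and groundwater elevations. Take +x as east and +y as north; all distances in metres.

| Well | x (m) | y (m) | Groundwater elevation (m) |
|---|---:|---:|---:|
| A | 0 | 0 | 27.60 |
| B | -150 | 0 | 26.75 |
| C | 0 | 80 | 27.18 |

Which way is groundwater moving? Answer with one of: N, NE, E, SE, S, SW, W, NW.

NW

∂h/∂x = (26.75 − 27.60) / (-150 − 0) = +0.005667
∂h/∂y = (27.18 − 27.60) / (80 − 0) = -0.005250
Flow = −∇h = (-0.005667 east, +0.005250 north), which points northwest.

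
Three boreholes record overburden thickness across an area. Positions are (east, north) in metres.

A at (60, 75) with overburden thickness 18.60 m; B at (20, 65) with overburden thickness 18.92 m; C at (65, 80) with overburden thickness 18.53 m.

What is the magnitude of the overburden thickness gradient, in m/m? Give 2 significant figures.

0.010 m/m

With d = a·x + b·y + c and A as origin, the differences give:
  (-40)·a + (-10)·b = +0.32
  5·a + 5·b = -0.07
Eliminate b (×5 and ×(-10), subtract): -150·a = 0.900 → a = ∂d/∂x = -0.006000
Back-substitute: b = ∂d/∂y = -0.008000.
|∇f| = √(-0.006000² + -0.008000²) = 0.01 m/m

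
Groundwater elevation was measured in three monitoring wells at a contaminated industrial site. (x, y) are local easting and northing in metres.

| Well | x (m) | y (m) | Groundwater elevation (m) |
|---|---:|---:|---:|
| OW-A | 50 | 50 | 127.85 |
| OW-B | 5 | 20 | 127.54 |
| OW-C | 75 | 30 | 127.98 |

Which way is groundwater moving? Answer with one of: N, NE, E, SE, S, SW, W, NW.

W

Taking OW-A as reference: OW-B−OW-A = (-45, -30, -0.31); OW-C−OW-A = (25, -20, +0.13).
Solve a·Δx + b·Δy = Δh: det = (-45)·(-20) − 25·(-30) = 1650.
∂h/∂x = [(-0.31)·(-20) − (+0.13)·(-30)] / 1650 = +0.006121
∂h/∂y = [(-45)·(+0.13) − 25·(-0.31)] / 1650 = +0.001152
Flow = −∇h = (-0.006121 east, -0.001152 north), which points west.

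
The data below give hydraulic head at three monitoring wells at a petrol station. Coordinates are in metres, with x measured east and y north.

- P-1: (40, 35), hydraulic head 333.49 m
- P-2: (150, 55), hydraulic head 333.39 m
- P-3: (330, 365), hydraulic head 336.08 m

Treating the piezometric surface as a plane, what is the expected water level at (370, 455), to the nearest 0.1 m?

336.9 m

With h = a·x + b·y + c and P-1 as origin, the differences give:
  110·a + 20·b = -0.10
  290·a + 330·b = +2.59
Eliminate b (×330 and ×20, subtract): 30500·a = -84.800 → a = ∂h/∂x = -0.002780
Back-substitute: b = ∂h/∂y = +0.01029.
h(370, 455) = 333.49 + (-0.002780)·(330) + (+0.01029)·(420) = 333.49 -0.918 +4.323 = 336.895 m.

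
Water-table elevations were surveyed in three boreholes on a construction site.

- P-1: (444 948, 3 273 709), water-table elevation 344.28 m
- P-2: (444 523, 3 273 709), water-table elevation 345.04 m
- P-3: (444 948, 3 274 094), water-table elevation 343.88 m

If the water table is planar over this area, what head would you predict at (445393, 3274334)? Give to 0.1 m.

∂h/∂x = (345.04 − 344.28) / (444523 − 444948) = -0.001788
∂h/∂y = (343.88 − 344.28) / (3274094 − 3273709) = -0.001039
h(445393, 3274334) = 344.28 + (-0.001788)·(445) + (-0.001039)·(625) = 344.28 -0.796 -0.649 = 342.835 m.

342.8 m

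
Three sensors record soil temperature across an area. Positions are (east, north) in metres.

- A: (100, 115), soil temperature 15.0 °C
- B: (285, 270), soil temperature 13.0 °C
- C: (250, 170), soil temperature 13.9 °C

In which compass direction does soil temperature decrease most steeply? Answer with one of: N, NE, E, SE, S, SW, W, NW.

Differences from A: to B (Δx, Δy, Δh) = (185, 155, -2.0); to C = (150, 55, -1.1).
Solve a·Δx + b·Δy = ΔT: det = 185·55 − 150·155 = -13075.
∂T/∂x = [(-2.0)·55 − (-1.1)·155] / -13075 = -0.004627
∂T/∂y = [185·(-1.1) − 150·(-2.0)] / -13075 = -0.007380
Steepest decrease is along −∇f = (+0.004627 E, +0.007380 N) → northeast.

NE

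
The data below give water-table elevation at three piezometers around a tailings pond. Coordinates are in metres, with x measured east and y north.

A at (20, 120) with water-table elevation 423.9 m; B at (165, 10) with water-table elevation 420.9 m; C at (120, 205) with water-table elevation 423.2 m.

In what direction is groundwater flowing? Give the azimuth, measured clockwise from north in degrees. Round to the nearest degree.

121°

Taking A as reference: B−A = (145, -110, -3.0); C−A = (100, 85, -0.7).
Solve a·Δx + b·Δy = Δh: det = 145·85 − 100·(-110) = 23325.
∂h/∂x = [(-3.0)·85 − (-0.7)·(-110)] / 23325 = -0.01423
∂h/∂y = [145·(-0.7) − 100·(-3.0)] / 23325 = +0.008510
Flow direction (−∇h) has components (+0.01423 E, -0.008510 N).
Azimuth = atan2(E, N) = atan2(+0.01423, -0.008510) = 120.9° ≈ 121°.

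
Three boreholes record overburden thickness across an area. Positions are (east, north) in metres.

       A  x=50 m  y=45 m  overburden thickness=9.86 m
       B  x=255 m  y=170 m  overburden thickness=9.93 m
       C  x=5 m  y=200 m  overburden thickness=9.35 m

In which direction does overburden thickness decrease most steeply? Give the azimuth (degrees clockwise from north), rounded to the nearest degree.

Differences from A: to B (Δx, Δy, Δh) = (205, 125, +0.07); to C = (-45, 155, -0.51).
Solve a·Δx + b·Δy = Δd: det = 205·155 − (-45)·125 = 37400.
∂d/∂x = [(+0.07)·155 − (-0.51)·125] / 37400 = +0.001995
∂d/∂y = [205·(-0.51) − (-45)·(+0.07)] / 37400 = -0.002711
Steepest decrease is along −∇f: components (-0.001995 E, +0.002711 N).
Azimuth = atan2(-0.001995, +0.002711) = 323.7° ≈ 324°.

324°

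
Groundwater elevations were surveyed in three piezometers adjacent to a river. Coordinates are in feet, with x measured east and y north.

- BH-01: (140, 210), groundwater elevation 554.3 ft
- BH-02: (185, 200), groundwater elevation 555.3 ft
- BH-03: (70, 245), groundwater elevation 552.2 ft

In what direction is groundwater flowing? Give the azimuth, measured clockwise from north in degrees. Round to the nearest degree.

330°

Differences from BH-01: to BH-02 (Δx, Δy, Δh) = (45, -10, +1.0); to BH-03 = (-70, 35, -2.1).
Solve a·Δx + b·Δy = Δh: det = 45·35 − (-70)·(-10) = 875.
∂h/∂x = [(+1.0)·35 − (-2.1)·(-10)] / 875 = +0.01600
∂h/∂y = [45·(-2.1) − (-70)·(+1.0)] / 875 = -0.02800
Flow direction (−∇h) has components (-0.01600 E, +0.02800 N).
Azimuth = atan2(E, N) = atan2(-0.01600, +0.02800) = 330.3° ≈ 330°.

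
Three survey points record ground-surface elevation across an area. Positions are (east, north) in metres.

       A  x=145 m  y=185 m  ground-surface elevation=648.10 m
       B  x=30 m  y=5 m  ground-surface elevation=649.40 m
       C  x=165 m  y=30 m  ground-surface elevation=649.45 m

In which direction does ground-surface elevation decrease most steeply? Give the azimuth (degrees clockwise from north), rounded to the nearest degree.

With z = a·x + b·y + c and A as origin, the differences give:
  (-115)·a + (-180)·b = +1.30
  20·a + (-155)·b = +1.35
Eliminate b (×(-155) and ×(-180), subtract): 21425·a = 41.500 → a = ∂z/∂x = +0.001937
Back-substitute: b = ∂z/∂y = -0.008460.
Steepest decrease is along −∇f: components (-0.001937 E, +0.008460 N).
Azimuth = atan2(-0.001937, +0.008460) = 347.1° ≈ 347°.

347°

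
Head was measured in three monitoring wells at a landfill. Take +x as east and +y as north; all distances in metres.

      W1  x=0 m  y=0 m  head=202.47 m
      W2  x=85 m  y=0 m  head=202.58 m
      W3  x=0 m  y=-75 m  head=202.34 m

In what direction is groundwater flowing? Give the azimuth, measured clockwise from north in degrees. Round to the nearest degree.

∂h/∂x = (202.58 − 202.47) / (85 − 0) = +0.001294
∂h/∂y = (202.34 − 202.47) / (-75 − 0) = +0.001733
Flow direction (−∇h) has components (-0.001294 E, -0.001733 N).
Azimuth = atan2(E, N) = atan2(-0.001294, -0.001733) = 216.7° ≈ 217°.

217°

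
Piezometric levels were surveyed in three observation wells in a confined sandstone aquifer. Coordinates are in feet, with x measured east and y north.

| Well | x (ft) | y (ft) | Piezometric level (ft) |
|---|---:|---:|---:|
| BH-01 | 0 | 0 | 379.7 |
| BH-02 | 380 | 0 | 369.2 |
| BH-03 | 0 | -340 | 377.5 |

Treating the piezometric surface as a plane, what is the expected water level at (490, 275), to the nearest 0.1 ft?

∂h/∂x = (369.2 − 379.7) / (380 − 0) = -0.02763
∂h/∂y = (377.5 − 379.7) / (-340 − 0) = +0.006471
h(490, 275) = 379.7 + (-0.02763)·(490) + (+0.006471)·(275) = 379.7 -13.539 +1.779 = 367.940 ft.

367.9 ft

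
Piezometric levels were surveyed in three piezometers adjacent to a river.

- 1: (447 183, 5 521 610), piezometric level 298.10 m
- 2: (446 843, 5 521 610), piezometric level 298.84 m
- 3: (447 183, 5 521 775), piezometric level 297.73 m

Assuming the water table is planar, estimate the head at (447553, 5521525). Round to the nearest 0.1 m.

∂h/∂x = (298.84 − 298.10) / (446843 − 447183) = -0.002176
∂h/∂y = (297.73 − 298.10) / (5521775 − 5521610) = -0.002242
h(447553, 5521525) = 298.10 + (-0.002176)·(370) + (-0.002242)·(-85) = 298.10 -0.805 +0.191 = 297.485 m.

297.5 m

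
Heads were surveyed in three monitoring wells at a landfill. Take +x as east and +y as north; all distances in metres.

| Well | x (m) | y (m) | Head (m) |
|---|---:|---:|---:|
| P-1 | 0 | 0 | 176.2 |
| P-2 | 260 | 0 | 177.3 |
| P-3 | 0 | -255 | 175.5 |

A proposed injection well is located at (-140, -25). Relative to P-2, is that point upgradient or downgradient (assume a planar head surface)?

downgradient

∂h/∂x = (177.3 − 176.2) / (260 − 0) = +0.004231
∂h/∂y = (175.5 − 176.2) / (-255 − 0) = +0.002745
Head at (-140, -25) = 176.2 + (+0.004231)·(-140) + (+0.002745)·(-25) = 175.54 m.
That is lower than the 177.3 m at P-2, so the point is downgradient.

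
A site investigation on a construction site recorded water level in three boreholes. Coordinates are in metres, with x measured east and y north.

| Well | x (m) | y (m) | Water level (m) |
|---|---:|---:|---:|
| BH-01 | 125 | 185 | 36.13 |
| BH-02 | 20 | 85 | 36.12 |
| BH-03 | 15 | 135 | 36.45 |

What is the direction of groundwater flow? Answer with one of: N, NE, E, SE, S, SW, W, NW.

SE

Taking BH-01 as reference: BH-02−BH-01 = (-105, -100, -0.01); BH-03−BH-01 = (-110, -50, +0.32).
Solve a·Δx + b·Δy = Δh: det = (-105)·(-50) − (-110)·(-100) = -5750.
∂h/∂x = [(-0.01)·(-50) − (+0.32)·(-100)] / -5750 = -0.005652
∂h/∂y = [(-105)·(+0.32) − (-110)·(-0.01)] / -5750 = +0.006035
Flow = −∇h = (+0.005652 east, -0.006035 north), which points southeast.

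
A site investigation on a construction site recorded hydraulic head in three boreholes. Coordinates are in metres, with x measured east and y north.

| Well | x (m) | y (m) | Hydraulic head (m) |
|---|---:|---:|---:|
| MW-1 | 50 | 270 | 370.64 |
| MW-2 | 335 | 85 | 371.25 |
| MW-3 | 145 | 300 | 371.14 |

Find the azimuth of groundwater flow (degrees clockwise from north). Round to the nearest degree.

233°

Differences from MW-1: to MW-2 (Δx, Δy, Δh) = (285, -185, +0.61); to MW-3 = (95, 30, +0.50).
Solve a·Δx + b·Δy = Δh: det = 285·30 − 95·(-185) = 26125.
∂h/∂x = [(+0.61)·30 − (+0.50)·(-185)] / 26125 = +0.004241
∂h/∂y = [285·(+0.50) − 95·(+0.61)] / 26125 = +0.003236
Flow direction (−∇h) has components (-0.004241 E, -0.003236 N).
Azimuth = atan2(E, N) = atan2(-0.004241, -0.003236) = 232.7° ≈ 233°.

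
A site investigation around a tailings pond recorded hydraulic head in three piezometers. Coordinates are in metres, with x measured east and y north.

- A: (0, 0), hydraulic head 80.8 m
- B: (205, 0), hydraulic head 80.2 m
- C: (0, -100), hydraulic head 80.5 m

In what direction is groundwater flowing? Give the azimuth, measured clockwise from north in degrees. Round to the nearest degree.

136°

∂h/∂x = (80.2 − 80.8) / (205 − 0) = -0.002927
∂h/∂y = (80.5 − 80.8) / (-100 − 0) = +0.003000
Flow direction (−∇h) has components (+0.002927 E, -0.003000 N).
Azimuth = atan2(E, N) = atan2(+0.002927, -0.003000) = 135.7° ≈ 136°.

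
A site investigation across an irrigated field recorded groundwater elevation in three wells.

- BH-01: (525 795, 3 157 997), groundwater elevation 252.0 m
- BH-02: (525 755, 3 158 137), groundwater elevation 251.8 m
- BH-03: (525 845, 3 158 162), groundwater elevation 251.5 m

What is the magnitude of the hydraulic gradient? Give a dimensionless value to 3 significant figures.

0.00350

With h = a·x + b·y + c and BH-01 as origin, the differences give:
  (-40)·a + 140·b = -0.2
  50·a + 165·b = -0.5
Eliminate b (×165 and ×140, subtract): -13600·a = 37.00 → a = ∂h/∂x = -0.002721
Back-substitute: b = ∂h/∂y = -0.002206.
|∇h| = √(-0.002721² + -0.002206²) = 0.003503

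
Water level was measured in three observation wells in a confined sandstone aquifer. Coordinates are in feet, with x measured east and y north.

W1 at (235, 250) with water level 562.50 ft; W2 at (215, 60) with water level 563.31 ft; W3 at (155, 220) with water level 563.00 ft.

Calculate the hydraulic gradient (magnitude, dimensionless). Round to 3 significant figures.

0.00613

Taking W1 as reference: W2−W1 = (-20, -190, +0.81); W3−W1 = (-80, -30, +0.50).
Determinant of the coordinate differences = (-20)·(-30) − (-80)·(-190) = -14600.
∂h/∂x = [(+0.81)·(-30) − (+0.50)·(-190)] / -14600 = -0.004842
∂h/∂y = [(-20)·(+0.50) − (-80)·(+0.81)] / -14600 = -0.003753
|∇h| = √(-0.004842² + -0.003753²) = 0.006126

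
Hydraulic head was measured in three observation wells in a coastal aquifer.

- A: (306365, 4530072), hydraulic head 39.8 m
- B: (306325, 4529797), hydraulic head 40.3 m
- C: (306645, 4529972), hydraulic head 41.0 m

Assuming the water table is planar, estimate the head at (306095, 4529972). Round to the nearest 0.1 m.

39.1 m

Three-point gradient (reference A): Δ to B = (-40, -275, +0.5), Δ to C = (280, -100, +1.2).
∂h/∂x = +0.003457, ∂h/∂y = -0.002321 (det = 81000).
h(306095, 4529972) = 39.8 + (+0.003457)·(-270) + (-0.002321)·(-100) = 39.8 -0.933 +0.232 = 39.099 m.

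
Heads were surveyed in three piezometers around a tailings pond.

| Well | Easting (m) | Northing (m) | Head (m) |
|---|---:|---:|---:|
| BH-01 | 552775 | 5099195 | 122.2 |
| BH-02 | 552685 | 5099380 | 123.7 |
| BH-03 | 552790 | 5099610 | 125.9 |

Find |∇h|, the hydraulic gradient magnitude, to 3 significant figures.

With h = a·x + b·y + c and BH-01 as origin, the differences give:
  (-90)·a + 185·b = +1.5
  15·a + 415·b = +3.7
Eliminate b (×415 and ×185, subtract): -40125·a = -62.00 → a = ∂h/∂x = +0.001545
Back-substitute: b = ∂h/∂y = +0.008860.
|∇h| = √(0.001545² + 0.008860²) = 0.008994

0.00899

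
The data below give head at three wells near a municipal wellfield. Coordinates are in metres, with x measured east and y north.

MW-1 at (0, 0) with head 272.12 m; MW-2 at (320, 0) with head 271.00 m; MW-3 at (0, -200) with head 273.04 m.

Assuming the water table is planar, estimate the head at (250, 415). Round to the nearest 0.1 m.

269.3 m

∂h/∂x = (271.00 − 272.12) / (320 − 0) = -0.003500
∂h/∂y = (273.04 − 272.12) / (-200 − 0) = -0.004600
h(250, 415) = 272.12 + (-0.003500)·(250) + (-0.004600)·(415) = 272.12 -0.875 -1.909 = 269.336 m.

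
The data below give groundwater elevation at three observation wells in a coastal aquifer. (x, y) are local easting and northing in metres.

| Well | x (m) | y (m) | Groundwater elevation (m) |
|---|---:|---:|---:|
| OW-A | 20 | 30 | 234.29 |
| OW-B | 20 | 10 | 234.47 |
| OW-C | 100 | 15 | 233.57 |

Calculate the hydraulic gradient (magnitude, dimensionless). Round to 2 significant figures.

0.014

Differences from OW-A: to OW-B (Δx, Δy, Δh) = (0, -20, +0.18); to OW-C = (80, -15, -0.72).
Solve a·Δx + b·Δy = Δh: det = 0·(-15) − 80·(-20) = 1600.
∂h/∂x = [(+0.18)·(-15) − (-0.72)·(-20)] / 1600 = -0.01069
∂h/∂y = [0·(-0.72) − 80·(+0.18)] / 1600 = -0.009000
|∇h| = √(-0.01069² + -0.009000²) = 0.01397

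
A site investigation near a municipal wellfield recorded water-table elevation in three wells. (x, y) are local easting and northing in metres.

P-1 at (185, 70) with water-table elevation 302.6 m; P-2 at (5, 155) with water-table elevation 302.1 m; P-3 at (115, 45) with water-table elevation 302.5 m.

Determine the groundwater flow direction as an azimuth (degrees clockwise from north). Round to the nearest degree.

Taking P-1 as reference: P-2−P-1 = (-180, 85, -0.5); P-3−P-1 = (-70, -25, -0.1).
Determinant of the coordinate differences = (-180)·(-25) − (-70)·85 = 10450.
∂h/∂x = [(-0.5)·(-25) − (-0.1)·85] / 10450 = +0.002010
∂h/∂y = [(-180)·(-0.1) − (-70)·(-0.5)] / 10450 = -0.001627
Flow direction (−∇h) has components (-0.002010 E, +0.001627 N).
Azimuth = atan2(E, N) = atan2(-0.002010, +0.001627) = 309.0° ≈ 309°.

309°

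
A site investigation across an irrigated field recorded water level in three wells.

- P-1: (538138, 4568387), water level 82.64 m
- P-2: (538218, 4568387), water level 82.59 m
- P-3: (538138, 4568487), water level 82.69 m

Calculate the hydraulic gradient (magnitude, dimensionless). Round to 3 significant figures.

∂h/∂x = (82.59 − 82.64) / (538218 − 538138) = -0.0006250
∂h/∂y = (82.69 − 82.64) / (4568487 − 4568387) = +0.0005000
|∇h| = √(-0.0006250² + 0.0005000²) = 0.0008004

0.000800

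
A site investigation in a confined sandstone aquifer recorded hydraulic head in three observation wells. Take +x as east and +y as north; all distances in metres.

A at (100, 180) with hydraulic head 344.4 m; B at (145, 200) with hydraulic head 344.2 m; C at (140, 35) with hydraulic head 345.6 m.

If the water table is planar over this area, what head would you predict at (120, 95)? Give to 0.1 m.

345.1 m

With h = a·x + b·y + c and A as origin, the differences give:
  45·a + 20·b = -0.2
  40·a + (-145)·b = +1.2
Eliminate b (×(-145) and ×20, subtract): -7325·a = 5.00 → a = ∂h/∂x = -0.0006826
Back-substitute: b = ∂h/∂y = -0.008464.
h(120, 95) = 344.4 + (-0.0006826)·(20) + (-0.008464)·(-85) = 344.4 -0.014 +0.719 = 345.106 m.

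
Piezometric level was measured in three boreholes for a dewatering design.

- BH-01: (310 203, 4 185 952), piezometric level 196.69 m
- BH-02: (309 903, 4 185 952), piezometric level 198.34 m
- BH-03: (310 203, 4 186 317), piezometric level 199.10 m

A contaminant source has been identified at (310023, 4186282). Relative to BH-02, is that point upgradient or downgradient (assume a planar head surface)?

upgradient

∂h/∂x = (198.34 − 196.69) / (309903 − 310203) = -0.005500
∂h/∂y = (199.10 − 196.69) / (4186317 − 4185952) = +0.006603
Head at (310023, 4186282) = 196.69 + (-0.005500)·(-180) + (+0.006603)·(330) = 199.86 m.
That is higher than the 198.34 m at BH-02, so the point is upgradient.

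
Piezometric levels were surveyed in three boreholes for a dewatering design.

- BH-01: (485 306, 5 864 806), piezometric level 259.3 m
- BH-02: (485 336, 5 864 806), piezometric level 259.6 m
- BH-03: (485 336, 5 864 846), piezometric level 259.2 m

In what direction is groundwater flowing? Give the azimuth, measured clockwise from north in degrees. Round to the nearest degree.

315°

Three-point gradient (reference BH-01): Δ to BH-02 = (30, 0, +0.3), Δ to BH-03 = (30, 40, -0.1).
∂h/∂x = +0.01000, ∂h/∂y = -0.01000 (det = 1200).
Flow direction (−∇h) has components (-0.01000 E, +0.01000 N).
Azimuth = atan2(E, N) = atan2(-0.01000, +0.01000) = 315.0° ≈ 315°.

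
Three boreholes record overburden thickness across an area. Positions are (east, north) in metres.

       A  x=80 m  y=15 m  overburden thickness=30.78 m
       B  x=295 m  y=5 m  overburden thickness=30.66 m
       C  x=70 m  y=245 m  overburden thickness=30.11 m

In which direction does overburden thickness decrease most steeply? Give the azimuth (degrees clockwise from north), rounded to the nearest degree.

013°

Differences from A: to B (Δx, Δy, Δh) = (215, -10, -0.12); to C = (-10, 230, -0.67).
Determinant of the coordinate differences = 215·230 − (-10)·(-10) = 49350.
∂d/∂x = [(-0.12)·230 − (-0.67)·(-10)] / 49350 = -0.0006950
∂d/∂y = [215·(-0.67) − (-10)·(-0.12)] / 49350 = -0.002943
Steepest decrease is along −∇f: components (+0.0006950 E, +0.002943 N).
Azimuth = atan2(+0.0006950, +0.002943) = 13.3° ≈ 013°.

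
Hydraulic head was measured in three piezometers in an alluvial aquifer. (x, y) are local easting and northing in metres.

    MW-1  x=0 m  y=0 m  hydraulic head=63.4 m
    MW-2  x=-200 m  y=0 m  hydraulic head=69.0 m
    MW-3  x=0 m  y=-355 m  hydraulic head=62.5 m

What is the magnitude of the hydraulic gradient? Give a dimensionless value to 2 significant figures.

∂h/∂x = (69.0 − 63.4) / (-200 − 0) = -0.02800
∂h/∂y = (62.5 − 63.4) / (-355 − 0) = +0.002535
|∇h| = √(-0.02800² + 0.002535²) = 0.02811

0.028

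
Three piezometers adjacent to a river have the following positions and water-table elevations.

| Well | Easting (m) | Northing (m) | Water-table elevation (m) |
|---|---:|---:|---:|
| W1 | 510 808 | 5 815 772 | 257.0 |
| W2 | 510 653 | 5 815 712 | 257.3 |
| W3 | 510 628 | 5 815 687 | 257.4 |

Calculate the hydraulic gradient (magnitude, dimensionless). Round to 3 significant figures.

0.00343

With h = a·x + b·y + c and W1 as origin, the differences give:
  (-155)·a + (-60)·b = +0.3
  (-180)·a + (-85)·b = +0.4
Eliminate b (×(-85) and ×(-60), subtract): 2375·a = -1.50 → a = ∂h/∂x = -0.0006316
Back-substitute: b = ∂h/∂y = -0.003368.
|∇h| = √(-0.0006316² + -0.003368²) = 0.003427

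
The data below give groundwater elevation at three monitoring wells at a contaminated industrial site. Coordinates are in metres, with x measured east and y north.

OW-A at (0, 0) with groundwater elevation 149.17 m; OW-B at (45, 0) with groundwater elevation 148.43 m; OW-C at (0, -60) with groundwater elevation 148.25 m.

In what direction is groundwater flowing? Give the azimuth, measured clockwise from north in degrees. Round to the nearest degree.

133°

∂h/∂x = (148.43 − 149.17) / (45 − 0) = -0.01644
∂h/∂y = (148.25 − 149.17) / (-60 − 0) = +0.01533
Flow direction (−∇h) has components (+0.01644 E, -0.01533 N).
Azimuth = atan2(E, N) = atan2(+0.01644, -0.01533) = 133.0° ≈ 133°.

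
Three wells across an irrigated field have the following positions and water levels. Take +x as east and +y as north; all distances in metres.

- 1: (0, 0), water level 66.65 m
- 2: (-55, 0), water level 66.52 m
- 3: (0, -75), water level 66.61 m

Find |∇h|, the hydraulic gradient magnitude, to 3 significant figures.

∂h/∂x = (66.52 − 66.65) / (-55 − 0) = +0.002364
∂h/∂y = (66.61 − 66.65) / (-75 − 0) = +0.0005333
|∇h| = √(0.002364² + 0.0005333²) = 0.002423

0.00242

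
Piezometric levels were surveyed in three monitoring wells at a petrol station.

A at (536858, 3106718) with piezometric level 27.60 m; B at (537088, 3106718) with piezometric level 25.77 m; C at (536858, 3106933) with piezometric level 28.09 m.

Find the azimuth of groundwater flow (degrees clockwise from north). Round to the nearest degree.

106°

∂h/∂x = (25.77 − 27.60) / (537088 − 536858) = -0.007957
∂h/∂y = (28.09 − 27.60) / (3106933 − 3106718) = +0.002279
Flow direction (−∇h) has components (+0.007957 E, -0.002279 N).
Azimuth = atan2(E, N) = atan2(+0.007957, -0.002279) = 106.0° ≈ 106°.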